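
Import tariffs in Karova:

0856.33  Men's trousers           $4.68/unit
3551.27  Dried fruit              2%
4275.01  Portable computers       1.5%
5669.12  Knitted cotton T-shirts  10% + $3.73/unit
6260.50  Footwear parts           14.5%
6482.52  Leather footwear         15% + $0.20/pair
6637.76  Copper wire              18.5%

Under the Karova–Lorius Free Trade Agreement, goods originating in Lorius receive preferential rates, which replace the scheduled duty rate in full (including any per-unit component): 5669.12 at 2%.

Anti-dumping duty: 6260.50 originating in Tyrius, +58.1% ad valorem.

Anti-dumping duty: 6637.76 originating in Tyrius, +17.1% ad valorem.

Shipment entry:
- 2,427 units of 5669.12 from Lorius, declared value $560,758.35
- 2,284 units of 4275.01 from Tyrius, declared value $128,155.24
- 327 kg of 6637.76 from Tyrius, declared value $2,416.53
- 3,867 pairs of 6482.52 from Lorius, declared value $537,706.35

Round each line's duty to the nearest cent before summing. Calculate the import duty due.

Line 1 (5669.12, Lorius, 2,427 units, $560,758.35):
Base rate for 5669.12 is 10% + $3.73/unit.
Origin Lorius qualifies under the Karova–Lorius agreement and 5669.12 is covered: preferential rate 2% applies instead.
Duty = $560,758.35 × 2% = $11,215.17.
Line 2 (4275.01, Tyrius, 2,284 units, $128,155.24):
Base rate for 4275.01 is 1.5%.
Duty = $128,155.24 × 1.5% = $1,922.33.
Line 3 (6637.76, Tyrius, 327 kg, $2,416.53):
Base rate for 6637.76 is 18.5%.
Additional duty on 6637.76 from Tyrius: +17.1%. Applied ad valorem rate: 18.5% + 17.1% = 35.6%.
Duty = $2,416.53 × 35.6% = $860.28.
Line 4 (6482.52, Lorius, 3,867 pairs, $537,706.35):
Base rate for 6482.52 is 15% + $0.20/pair.
Origin Lorius is the FTA partner but 6482.52 is not on the preference list; base rate stands.
Duty = $537,706.35 × 15% + 3,867 × $0.20 = $81,429.35.
Total = $11,215.17 + $1,922.33 + $860.28 + $81,429.35 = $95,427.13.

$95,427.13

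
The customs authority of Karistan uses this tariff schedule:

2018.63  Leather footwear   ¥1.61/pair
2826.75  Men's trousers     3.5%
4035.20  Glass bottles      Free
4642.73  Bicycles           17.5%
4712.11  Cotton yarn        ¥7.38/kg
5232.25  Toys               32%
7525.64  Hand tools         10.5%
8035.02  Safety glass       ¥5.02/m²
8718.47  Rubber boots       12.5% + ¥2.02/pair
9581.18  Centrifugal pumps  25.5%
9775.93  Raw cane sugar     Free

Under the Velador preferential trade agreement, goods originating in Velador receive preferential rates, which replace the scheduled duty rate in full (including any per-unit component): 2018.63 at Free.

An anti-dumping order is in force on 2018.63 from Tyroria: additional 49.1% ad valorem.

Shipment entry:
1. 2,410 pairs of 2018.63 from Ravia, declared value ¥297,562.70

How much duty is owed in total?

Line 1 (2018.63, Ravia, 2,410 pairs, ¥297,562.70):
Base rate for 2018.63 is ¥1.61/pair.
2018.63 has an FTA preferential rate, but origin Ravia is not Velador; base rate stands.
The additional-duty order on 2018.63 targets Tyroria, not Ravia; it does not apply.
Duty = 2,410 × ¥1.61 = ¥3,880.10.

¥3,880.10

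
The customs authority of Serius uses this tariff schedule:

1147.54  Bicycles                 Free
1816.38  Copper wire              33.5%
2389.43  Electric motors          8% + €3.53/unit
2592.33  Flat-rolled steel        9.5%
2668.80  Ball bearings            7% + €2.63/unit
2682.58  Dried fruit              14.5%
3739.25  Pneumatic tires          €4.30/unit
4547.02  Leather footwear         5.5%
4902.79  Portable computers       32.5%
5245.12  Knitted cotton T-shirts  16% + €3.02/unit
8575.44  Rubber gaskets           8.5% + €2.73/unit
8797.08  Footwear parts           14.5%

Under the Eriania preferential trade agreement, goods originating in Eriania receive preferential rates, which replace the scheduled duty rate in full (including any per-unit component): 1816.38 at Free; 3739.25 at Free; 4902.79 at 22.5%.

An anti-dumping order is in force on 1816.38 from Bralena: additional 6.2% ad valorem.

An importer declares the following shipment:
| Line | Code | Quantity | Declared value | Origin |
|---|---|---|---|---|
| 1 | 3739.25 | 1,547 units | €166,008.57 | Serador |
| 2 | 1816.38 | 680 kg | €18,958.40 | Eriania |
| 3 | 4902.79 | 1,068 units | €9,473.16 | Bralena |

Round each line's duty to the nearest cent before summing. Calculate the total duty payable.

Line 1 (3739.25, Serador, 1,547 units, €166,008.57):
Base rate for 3739.25 is €4.30/unit.
3739.25 has an FTA preferential rate, but origin Serador is not Eriania; base rate stands.
Duty = 1,547 × €4.30 = €6,652.10.
Line 2 (1816.38, Eriania, 680 kg, €18,958.40):
Base rate for 1816.38 is 33.5%.
Origin Eriania qualifies under the Serius–Eriania agreement and 1816.38 is covered: preferential rate Free applies instead.
The additional-duty order on 1816.38 targets Bralena, not Eriania; it does not apply.
Duty = €18,958.40 × 0% = €0.00.
Line 3 (4902.79, Bralena, 1,068 units, €9,473.16):
Base rate for 4902.79 is 32.5%.
4902.79 has an FTA preferential rate, but origin Bralena is not Eriania; base rate stands.
Duty = €9,473.16 × 32.5% = €3,078.78.
Total = €6,652.10 + €0.00 + €3,078.78 = €9,730.88.

€9,730.88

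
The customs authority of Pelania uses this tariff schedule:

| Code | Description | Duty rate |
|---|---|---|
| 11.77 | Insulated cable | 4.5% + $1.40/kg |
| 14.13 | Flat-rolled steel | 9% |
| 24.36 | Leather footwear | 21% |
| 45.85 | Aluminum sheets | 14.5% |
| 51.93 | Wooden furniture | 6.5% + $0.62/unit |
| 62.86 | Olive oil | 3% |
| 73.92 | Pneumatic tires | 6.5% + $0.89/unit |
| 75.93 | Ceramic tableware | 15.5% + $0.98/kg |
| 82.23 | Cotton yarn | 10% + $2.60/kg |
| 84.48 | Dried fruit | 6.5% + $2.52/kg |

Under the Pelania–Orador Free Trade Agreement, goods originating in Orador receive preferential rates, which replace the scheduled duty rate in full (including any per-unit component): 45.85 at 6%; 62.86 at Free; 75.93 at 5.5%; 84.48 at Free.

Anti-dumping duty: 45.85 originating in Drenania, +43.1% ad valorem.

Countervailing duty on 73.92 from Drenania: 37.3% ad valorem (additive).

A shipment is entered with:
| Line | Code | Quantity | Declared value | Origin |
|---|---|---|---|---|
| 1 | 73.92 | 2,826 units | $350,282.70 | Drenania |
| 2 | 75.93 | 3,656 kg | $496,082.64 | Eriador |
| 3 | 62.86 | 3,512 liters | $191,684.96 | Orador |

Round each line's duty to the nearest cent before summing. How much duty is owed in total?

$236,414.65

Line 1 (73.92, Drenania, 2,826 units, $350,282.70):
Base rate for 73.92 is 6.5% + $0.89/unit.
Additional duty on 73.92 from Drenania: +37.3%. Applied ad valorem rate: 6.5% + 37.3% = 43.8%.
Duty = $350,282.70 × 43.8% + 2,826 × $0.89 = $155,938.96.
Line 2 (75.93, Eriador, 3,656 kg, $496,082.64):
Base rate for 75.93 is 15.5% + $0.98/kg.
75.93 has an FTA preferential rate, but origin Eriador is not Orador; base rate stands.
Duty = $496,082.64 × 15.5% + 3,656 × $0.98 = $80,475.69.
Line 3 (62.86, Orador, 3,512 liters, $191,684.96):
Base rate for 62.86 is 3%.
Origin Orador qualifies under the Pelania–Orador agreement and 62.86 is covered: preferential rate Free applies instead.
Duty = $191,684.96 × 0% = $0.00.
Total = $155,938.96 + $80,475.69 + $0.00 = $236,414.65.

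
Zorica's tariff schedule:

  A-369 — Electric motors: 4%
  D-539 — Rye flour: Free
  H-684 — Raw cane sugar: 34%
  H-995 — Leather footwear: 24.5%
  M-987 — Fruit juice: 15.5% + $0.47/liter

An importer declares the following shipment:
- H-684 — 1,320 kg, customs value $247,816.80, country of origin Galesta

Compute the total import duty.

Line 1 (H-684, Galesta, 1,320 kg, $247,816.80):
Base rate for H-684 is 34%.
Duty = $247,816.80 × 34% = $84,257.71.

$84,257.71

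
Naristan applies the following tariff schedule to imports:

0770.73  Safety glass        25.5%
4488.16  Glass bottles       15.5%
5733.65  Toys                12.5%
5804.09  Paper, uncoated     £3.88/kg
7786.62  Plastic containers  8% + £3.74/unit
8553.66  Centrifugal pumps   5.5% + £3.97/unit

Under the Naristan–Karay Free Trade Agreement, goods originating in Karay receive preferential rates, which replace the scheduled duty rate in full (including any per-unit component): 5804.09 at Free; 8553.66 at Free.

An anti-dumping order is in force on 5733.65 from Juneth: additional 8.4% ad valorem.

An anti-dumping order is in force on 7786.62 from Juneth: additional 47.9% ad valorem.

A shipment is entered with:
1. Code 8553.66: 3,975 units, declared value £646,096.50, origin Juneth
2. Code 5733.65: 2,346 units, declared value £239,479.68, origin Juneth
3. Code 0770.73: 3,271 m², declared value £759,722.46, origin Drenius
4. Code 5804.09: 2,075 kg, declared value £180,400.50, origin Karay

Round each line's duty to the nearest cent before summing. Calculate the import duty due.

£295,096.54

Line 1 (8553.66, Juneth, 3,975 units, £646,096.50):
Base rate for 8553.66 is 5.5% + £3.97/unit.
8553.66 has an FTA preferential rate, but origin Juneth is not Karay; base rate stands.
Duty = £646,096.50 × 5.5% + 3,975 × £3.97 = £51,316.06.
Line 2 (5733.65, Juneth, 2,346 units, £239,479.68):
Base rate for 5733.65 is 12.5%.
Additional duty on 5733.65 from Juneth: +8.4%. Applied ad valorem rate: 12.5% + 8.4% = 20.9%.
Duty = £239,479.68 × 20.9% = £50,051.25.
Line 3 (0770.73, Drenius, 3,271 m², £759,722.46):
Base rate for 0770.73 is 25.5%.
Duty = £759,722.46 × 25.5% = £193,729.23.
Line 4 (5804.09, Karay, 2,075 kg, £180,400.50):
Base rate for 5804.09 is £3.88/kg.
Origin Karay qualifies under the Naristan–Karay agreement and 5804.09 is covered: preferential rate Free applies instead.
Duty = £180,400.50 × 0% = £0.00.
Total = £51,316.06 + £50,051.25 + £193,729.23 + £0.00 = £295,096.54.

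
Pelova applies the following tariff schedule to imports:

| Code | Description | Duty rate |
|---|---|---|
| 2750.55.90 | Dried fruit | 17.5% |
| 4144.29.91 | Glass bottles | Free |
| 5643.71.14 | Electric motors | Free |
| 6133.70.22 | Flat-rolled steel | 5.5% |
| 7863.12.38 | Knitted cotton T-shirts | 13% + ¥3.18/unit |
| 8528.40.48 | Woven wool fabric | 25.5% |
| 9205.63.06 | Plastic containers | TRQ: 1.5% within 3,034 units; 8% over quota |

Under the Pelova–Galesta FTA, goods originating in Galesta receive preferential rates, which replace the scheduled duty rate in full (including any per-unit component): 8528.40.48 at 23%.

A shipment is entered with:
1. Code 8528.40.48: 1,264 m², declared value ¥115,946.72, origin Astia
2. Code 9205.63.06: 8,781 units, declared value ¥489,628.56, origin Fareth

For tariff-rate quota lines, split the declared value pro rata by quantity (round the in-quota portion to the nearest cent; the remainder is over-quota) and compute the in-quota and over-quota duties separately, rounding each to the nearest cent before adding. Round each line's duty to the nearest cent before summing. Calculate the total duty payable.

¥57,740.27

Line 1 (8528.40.48, Astia, 1,264 m², ¥115,946.72):
Base rate for 8528.40.48 is 25.5%.
8528.40.48 has an FTA preferential rate, but origin Astia is not Galesta; base rate stands.
Duty = ¥115,946.72 × 25.5% = ¥29,566.41.
Line 2 (9205.63.06, Fareth, 8,781 units, ¥489,628.56):
Code 9205.63.06 is under a tariff-rate quota (threshold 3,034 units). In-quota: 3,034 units at 1.5%; over-quota: 5,747 units at 8%.
Pro-rata value split: in-quota = ¥489,628.56 × 3,034/8,781 = ¥169,175.84; over-quota = ¥489,628.56 − ¥169,175.84 = ¥320,452.72.
In-quota duty = ¥169,175.84 × 1.5% = ¥2,537.64. Over-quota duty = ¥320,452.72 × 8% = ¥25,636.22.
Line duty = ¥2,537.64 + ¥25,636.22 = ¥28,173.86.
Total = ¥29,566.41 + ¥28,173.86 = ¥57,740.27.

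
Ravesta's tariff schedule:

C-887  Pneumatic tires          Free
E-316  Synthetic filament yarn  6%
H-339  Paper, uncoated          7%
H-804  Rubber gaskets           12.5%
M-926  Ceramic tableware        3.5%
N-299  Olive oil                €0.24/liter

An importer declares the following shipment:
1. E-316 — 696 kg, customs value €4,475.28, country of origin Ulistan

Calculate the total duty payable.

€268.52

Line 1 (E-316, Ulistan, 696 kg, €4,475.28):
Base rate for E-316 is 6%.
Duty = €4,475.28 × 6% = €268.52.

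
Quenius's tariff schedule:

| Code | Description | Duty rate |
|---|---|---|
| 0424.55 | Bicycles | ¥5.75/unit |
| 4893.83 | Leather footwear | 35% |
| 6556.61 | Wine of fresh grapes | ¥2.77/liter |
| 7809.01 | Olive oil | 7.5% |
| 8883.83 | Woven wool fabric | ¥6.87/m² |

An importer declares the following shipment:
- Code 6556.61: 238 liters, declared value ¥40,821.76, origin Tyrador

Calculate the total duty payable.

¥659.26

Line 1 (6556.61, Tyrador, 238 liters, ¥40,821.76):
Base rate for 6556.61 is ¥2.77/liter.
Duty = 238 × ¥2.77 = ¥659.26.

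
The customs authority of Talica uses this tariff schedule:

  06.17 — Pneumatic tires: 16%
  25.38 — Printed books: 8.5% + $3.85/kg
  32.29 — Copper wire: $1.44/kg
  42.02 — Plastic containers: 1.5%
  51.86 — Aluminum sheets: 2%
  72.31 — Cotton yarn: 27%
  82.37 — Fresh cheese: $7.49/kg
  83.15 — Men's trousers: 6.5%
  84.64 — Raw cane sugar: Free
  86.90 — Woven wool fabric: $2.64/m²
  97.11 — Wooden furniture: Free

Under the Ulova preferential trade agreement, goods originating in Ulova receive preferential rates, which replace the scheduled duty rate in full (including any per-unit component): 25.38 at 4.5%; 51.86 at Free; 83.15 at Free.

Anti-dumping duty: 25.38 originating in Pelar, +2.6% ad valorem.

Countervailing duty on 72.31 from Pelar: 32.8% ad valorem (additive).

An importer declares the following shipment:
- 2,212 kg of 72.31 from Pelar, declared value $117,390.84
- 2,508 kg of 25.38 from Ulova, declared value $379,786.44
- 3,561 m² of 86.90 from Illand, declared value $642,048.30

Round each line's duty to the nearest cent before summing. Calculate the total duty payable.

$96,691.15

Line 1 (72.31, Pelar, 2,212 kg, $117,390.84):
Base rate for 72.31 is 27%.
Additional duty on 72.31 from Pelar: +32.8%. Applied ad valorem rate: 27% + 32.8% = 59.8%.
Duty = $117,390.84 × 59.8% = $70,199.72.
Line 2 (25.38, Ulova, 2,508 kg, $379,786.44):
Base rate for 25.38 is 8.5% + $3.85/kg.
Origin Ulova qualifies under the Talica–Ulova agreement and 25.38 is covered: preferential rate 4.5% applies instead.
The additional-duty order on 25.38 targets Pelar, not Ulova; it does not apply.
Duty = $379,786.44 × 4.5% = $17,090.39.
Line 3 (86.90, Illand, 3,561 m², $642,048.30):
Base rate for 86.90 is $2.64/m².
Duty = 3,561 × $2.64 = $9,401.04.
Total = $70,199.72 + $17,090.39 + $9,401.04 = $96,691.15.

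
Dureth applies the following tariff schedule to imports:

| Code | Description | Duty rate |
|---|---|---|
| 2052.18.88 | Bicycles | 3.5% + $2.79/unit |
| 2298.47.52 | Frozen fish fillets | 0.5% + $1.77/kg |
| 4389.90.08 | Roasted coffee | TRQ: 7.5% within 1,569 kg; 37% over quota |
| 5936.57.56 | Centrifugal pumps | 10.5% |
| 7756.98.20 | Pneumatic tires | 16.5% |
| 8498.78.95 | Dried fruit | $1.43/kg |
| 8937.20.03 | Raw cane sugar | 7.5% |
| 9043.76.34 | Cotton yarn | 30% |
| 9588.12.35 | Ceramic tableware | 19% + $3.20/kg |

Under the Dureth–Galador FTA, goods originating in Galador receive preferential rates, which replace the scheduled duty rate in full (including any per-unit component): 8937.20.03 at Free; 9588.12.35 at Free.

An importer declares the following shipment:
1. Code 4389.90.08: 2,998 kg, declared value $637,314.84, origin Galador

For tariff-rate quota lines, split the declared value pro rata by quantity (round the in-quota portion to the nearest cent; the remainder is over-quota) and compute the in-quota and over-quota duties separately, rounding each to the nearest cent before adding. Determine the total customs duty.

Line 1 (4389.90.08, Galador, 2,998 kg, $637,314.84):
Code 4389.90.08 is under a tariff-rate quota (threshold 1,569 kg). In-quota: 1,569 kg at 7.5%; over-quota: 1,429 kg at 37%.
Pro-rata value split: in-quota = $637,314.84 × 1,569/2,998 = $333,538.02; over-quota = $637,314.84 − $333,538.02 = $303,776.82.
In-quota duty = $333,538.02 × 7.5% = $25,015.35. Over-quota duty = $303,776.82 × 37% = $112,397.42.
Line duty = $25,015.35 + $112,397.42 = $137,412.77.

$137,412.77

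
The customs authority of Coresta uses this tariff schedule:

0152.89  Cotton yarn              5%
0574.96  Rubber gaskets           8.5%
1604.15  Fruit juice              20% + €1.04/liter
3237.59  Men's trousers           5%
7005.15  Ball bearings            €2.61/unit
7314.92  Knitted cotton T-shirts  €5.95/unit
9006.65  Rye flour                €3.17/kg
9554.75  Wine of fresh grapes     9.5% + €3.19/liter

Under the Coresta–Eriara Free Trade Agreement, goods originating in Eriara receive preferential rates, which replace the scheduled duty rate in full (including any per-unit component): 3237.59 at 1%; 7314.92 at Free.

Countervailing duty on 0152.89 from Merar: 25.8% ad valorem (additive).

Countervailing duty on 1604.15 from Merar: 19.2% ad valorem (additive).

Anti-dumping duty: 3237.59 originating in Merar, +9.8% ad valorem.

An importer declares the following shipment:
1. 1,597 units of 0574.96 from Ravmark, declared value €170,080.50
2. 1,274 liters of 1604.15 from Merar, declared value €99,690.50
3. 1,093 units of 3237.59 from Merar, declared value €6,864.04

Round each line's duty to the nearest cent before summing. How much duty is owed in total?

€55,876.36

Line 1 (0574.96, Ravmark, 1,597 units, €170,080.50):
Base rate for 0574.96 is 8.5%.
Duty = €170,080.50 × 8.5% = €14,456.84.
Line 2 (1604.15, Merar, 1,274 liters, €99,690.50):
Base rate for 1604.15 is 20% + €1.04/liter.
Additional duty on 1604.15 from Merar: +19.2%. Applied ad valorem rate: 20% + 19.2% = 39.2%.
Duty = €99,690.50 × 39.2% + 1,274 × €1.04 = €40,403.64.
Line 3 (3237.59, Merar, 1,093 units, €6,864.04):
Base rate for 3237.59 is 5%.
3237.59 has an FTA preferential rate, but origin Merar is not Eriara; base rate stands.
Additional duty on 3237.59 from Merar: +9.8%. Applied ad valorem rate: 5% + 9.8% = 14.8%.
Duty = €6,864.04 × 14.8% = €1,015.88.
Total = €14,456.84 + €40,403.64 + €1,015.88 = €55,876.36.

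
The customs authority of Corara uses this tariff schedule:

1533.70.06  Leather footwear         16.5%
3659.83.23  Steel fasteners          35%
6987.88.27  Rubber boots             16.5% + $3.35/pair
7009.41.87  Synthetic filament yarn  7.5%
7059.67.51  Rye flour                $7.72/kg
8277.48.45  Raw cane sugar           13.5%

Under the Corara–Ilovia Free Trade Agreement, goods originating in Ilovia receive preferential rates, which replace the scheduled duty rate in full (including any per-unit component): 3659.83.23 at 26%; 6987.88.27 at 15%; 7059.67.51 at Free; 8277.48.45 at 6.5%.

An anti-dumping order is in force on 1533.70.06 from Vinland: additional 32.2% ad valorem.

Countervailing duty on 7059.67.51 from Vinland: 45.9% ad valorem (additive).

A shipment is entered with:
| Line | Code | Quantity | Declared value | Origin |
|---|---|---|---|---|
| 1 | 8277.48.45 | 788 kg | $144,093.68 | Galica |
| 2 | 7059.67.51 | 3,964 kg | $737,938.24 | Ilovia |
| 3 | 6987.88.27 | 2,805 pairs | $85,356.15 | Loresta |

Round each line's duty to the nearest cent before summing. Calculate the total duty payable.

$42,933.16

Line 1 (8277.48.45, Galica, 788 kg, $144,093.68):
Base rate for 8277.48.45 is 13.5%.
8277.48.45 has an FTA preferential rate, but origin Galica is not Ilovia; base rate stands.
Duty = $144,093.68 × 13.5% = $19,452.65.
Line 2 (7059.67.51, Ilovia, 3,964 kg, $737,938.24):
Base rate for 7059.67.51 is $7.72/kg.
Origin Ilovia qualifies under the Corara–Ilovia agreement and 7059.67.51 is covered: preferential rate Free applies instead.
The additional-duty order on 7059.67.51 targets Vinland, not Ilovia; it does not apply.
Duty = $737,938.24 × 0% = $0.00.
Line 3 (6987.88.27, Loresta, 2,805 pairs, $85,356.15):
Base rate for 6987.88.27 is 16.5% + $3.35/pair.
6987.88.27 has an FTA preferential rate, but origin Loresta is not Ilovia; base rate stands.
Duty = $85,356.15 × 16.5% + 2,805 × $3.35 = $23,480.51.
Total = $19,452.65 + $0.00 + $23,480.51 = $42,933.16.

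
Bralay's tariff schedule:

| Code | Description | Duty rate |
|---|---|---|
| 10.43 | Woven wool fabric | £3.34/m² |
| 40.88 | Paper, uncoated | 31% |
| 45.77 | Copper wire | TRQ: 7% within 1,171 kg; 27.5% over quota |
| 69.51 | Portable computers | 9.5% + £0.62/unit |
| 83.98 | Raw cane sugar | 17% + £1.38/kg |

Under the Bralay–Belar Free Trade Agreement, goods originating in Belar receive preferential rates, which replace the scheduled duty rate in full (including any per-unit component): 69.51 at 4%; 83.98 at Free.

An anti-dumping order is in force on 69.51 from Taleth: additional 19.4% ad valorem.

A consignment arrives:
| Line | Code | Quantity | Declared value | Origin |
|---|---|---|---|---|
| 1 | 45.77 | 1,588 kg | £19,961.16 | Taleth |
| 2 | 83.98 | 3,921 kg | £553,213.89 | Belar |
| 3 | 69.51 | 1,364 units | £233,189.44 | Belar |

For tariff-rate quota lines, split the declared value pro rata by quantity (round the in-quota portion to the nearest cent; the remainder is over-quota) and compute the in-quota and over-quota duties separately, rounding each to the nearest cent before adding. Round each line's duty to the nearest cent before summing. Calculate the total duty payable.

£11,799.40

Line 1 (45.77, Taleth, 1,588 kg, £19,961.16):
Code 45.77 is under a tariff-rate quota (threshold 1,171 kg). In-quota: 1,171 kg at 7%; over-quota: 417 kg at 27.5%.
Pro-rata value split: in-quota = £19,961.16 × 1,171/1,588 = £14,719.47; over-quota = £19,961.16 − £14,719.47 = £5,241.69.
In-quota duty = £14,719.47 × 7% = £1,030.36. Over-quota duty = £5,241.69 × 27.5% = £1,441.46.
Line duty = £1,030.36 + £1,441.46 = £2,471.82.
Line 2 (83.98, Belar, 3,921 kg, £553,213.89):
Base rate for 83.98 is 17% + £1.38/kg.
Origin Belar qualifies under the Bralay–Belar agreement and 83.98 is covered: preferential rate Free applies instead.
Duty = £553,213.89 × 0% = £0.00.
Line 3 (69.51, Belar, 1,364 units, £233,189.44):
Base rate for 69.51 is 9.5% + £0.62/unit.
Origin Belar qualifies under the Bralay–Belar agreement and 69.51 is covered: preferential rate 4% applies instead.
The additional-duty order on 69.51 targets Taleth, not Belar; it does not apply.
Duty = £233,189.44 × 4% = £9,327.58.
Total = £2,471.82 + £0.00 + £9,327.58 = £11,799.40.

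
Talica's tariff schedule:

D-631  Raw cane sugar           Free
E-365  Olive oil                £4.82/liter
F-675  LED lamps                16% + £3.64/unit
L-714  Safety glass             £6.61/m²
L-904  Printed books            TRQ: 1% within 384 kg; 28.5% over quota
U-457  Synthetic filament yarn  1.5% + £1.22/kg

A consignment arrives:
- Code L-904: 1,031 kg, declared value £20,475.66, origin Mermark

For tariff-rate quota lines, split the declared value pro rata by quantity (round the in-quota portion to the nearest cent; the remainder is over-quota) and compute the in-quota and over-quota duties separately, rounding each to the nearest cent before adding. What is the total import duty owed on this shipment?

Line 1 (L-904, Mermark, 1,031 kg, £20,475.66):
Code L-904 is under a tariff-rate quota (threshold 384 kg). In-quota: 384 kg at 1%; over-quota: 647 kg at 28.5%.
Pro-rata value split: in-quota = £20,475.66 × 384/1,031 = £7,626.24; over-quota = £20,475.66 − £7,626.24 = £12,849.42.
In-quota duty = £7,626.24 × 1% = £76.26. Over-quota duty = £12,849.42 × 28.5% = £3,662.08.
Line duty = £76.26 + £3,662.08 = £3,738.34.

£3,738.34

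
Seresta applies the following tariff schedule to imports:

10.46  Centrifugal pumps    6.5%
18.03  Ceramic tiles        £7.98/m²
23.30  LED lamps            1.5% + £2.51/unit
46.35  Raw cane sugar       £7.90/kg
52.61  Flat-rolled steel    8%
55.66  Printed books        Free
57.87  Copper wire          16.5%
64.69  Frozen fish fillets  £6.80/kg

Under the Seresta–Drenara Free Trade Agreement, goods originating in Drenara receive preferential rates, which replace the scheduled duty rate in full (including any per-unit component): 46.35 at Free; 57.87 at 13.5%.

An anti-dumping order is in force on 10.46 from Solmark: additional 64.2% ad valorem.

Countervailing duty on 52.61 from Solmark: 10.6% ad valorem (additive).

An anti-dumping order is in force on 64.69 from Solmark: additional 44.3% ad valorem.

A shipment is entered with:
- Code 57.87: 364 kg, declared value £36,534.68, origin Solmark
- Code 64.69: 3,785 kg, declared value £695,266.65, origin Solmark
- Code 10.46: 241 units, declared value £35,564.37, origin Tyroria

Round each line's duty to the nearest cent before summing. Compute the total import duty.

£342,081.03

Line 1 (57.87, Solmark, 364 kg, £36,534.68):
Base rate for 57.87 is 16.5%.
57.87 has an FTA preferential rate, but origin Solmark is not Drenara; base rate stands.
Duty = £36,534.68 × 16.5% = £6,028.22.
Line 2 (64.69, Solmark, 3,785 kg, £695,266.65):
Base rate for 64.69 is £6.80/kg.
Additional duty on 64.69 from Solmark: +44.3% ad valorem. Applied ad valorem rate = 44.3%.
Duty = £695,266.65 × 44.3% + 3,785 × £6.80 = £333,741.13.
Line 3 (10.46, Tyroria, 241 units, £35,564.37):
Base rate for 10.46 is 6.5%.
The additional-duty order on 10.46 targets Solmark, not Tyroria; it does not apply.
Duty = £35,564.37 × 6.5% = £2,311.68.
Total = £6,028.22 + £333,741.13 + £2,311.68 = £342,081.03.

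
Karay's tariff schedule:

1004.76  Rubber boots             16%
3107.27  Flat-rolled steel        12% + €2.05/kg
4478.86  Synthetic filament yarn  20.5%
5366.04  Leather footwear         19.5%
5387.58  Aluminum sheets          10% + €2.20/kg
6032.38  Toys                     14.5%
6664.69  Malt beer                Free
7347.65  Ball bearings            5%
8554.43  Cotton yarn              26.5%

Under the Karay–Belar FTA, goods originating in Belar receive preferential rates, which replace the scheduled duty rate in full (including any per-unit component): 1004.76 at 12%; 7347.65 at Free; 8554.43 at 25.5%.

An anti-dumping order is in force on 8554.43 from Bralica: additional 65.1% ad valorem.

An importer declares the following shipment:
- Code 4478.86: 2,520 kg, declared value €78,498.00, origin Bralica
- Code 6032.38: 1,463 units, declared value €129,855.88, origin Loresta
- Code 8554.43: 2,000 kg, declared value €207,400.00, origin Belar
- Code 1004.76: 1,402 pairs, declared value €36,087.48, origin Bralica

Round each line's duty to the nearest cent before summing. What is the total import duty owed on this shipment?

€93,582.19

Line 1 (4478.86, Bralica, 2,520 kg, €78,498.00):
Base rate for 4478.86 is 20.5%.
Duty = €78,498.00 × 20.5% = €16,092.09.
Line 2 (6032.38, Loresta, 1,463 units, €129,855.88):
Base rate for 6032.38 is 14.5%.
Duty = €129,855.88 × 14.5% = €18,829.10.
Line 3 (8554.43, Belar, 2,000 kg, €207,400.00):
Base rate for 8554.43 is 26.5%.
Origin Belar qualifies under the Karay–Belar agreement and 8554.43 is covered: preferential rate 25.5% applies instead.
The additional-duty order on 8554.43 targets Bralica, not Belar; it does not apply.
Duty = €207,400.00 × 25.5% = €52,887.00.
Line 4 (1004.76, Bralica, 1,402 pairs, €36,087.48):
Base rate for 1004.76 is 16%.
1004.76 has an FTA preferential rate, but origin Bralica is not Belar; base rate stands.
Duty = €36,087.48 × 16% = €5,774.00.
Total = €16,092.09 + €18,829.10 + €52,887.00 + €5,774.00 = €93,582.19.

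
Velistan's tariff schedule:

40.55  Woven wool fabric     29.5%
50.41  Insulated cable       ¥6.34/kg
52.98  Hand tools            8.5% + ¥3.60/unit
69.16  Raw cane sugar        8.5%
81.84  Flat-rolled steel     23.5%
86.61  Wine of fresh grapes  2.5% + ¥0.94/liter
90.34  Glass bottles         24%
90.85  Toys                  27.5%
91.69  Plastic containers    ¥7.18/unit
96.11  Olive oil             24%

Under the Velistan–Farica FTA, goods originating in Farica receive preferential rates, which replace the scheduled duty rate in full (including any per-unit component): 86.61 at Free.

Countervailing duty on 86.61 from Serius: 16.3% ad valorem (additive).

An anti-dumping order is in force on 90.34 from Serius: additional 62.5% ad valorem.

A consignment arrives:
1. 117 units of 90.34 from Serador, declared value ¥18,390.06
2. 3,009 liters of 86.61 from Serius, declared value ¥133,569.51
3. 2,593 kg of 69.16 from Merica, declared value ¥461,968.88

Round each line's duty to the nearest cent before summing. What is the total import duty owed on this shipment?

Line 1 (90.34, Serador, 117 units, ¥18,390.06):
Base rate for 90.34 is 24%.
The additional-duty order on 90.34 targets Serius, not Serador; it does not apply.
Duty = ¥18,390.06 × 24% = ¥4,413.61.
Line 2 (86.61, Serius, 3,009 liters, ¥133,569.51):
Base rate for 86.61 is 2.5% + ¥0.94/liter.
86.61 has an FTA preferential rate, but origin Serius is not Farica; base rate stands.
Additional duty on 86.61 from Serius: +16.3%. Applied ad valorem rate: 2.5% + 16.3% = 18.8%.
Duty = ¥133,569.51 × 18.8% + 3,009 × ¥0.94 = ¥27,939.53.
Line 3 (69.16, Merica, 2,593 kg, ¥461,968.88):
Base rate for 69.16 is 8.5%.
Duty = ¥461,968.88 × 8.5% = ¥39,267.35.
Total = ¥4,413.61 + ¥27,939.53 + ¥39,267.35 = ¥71,620.49.

¥71,620.49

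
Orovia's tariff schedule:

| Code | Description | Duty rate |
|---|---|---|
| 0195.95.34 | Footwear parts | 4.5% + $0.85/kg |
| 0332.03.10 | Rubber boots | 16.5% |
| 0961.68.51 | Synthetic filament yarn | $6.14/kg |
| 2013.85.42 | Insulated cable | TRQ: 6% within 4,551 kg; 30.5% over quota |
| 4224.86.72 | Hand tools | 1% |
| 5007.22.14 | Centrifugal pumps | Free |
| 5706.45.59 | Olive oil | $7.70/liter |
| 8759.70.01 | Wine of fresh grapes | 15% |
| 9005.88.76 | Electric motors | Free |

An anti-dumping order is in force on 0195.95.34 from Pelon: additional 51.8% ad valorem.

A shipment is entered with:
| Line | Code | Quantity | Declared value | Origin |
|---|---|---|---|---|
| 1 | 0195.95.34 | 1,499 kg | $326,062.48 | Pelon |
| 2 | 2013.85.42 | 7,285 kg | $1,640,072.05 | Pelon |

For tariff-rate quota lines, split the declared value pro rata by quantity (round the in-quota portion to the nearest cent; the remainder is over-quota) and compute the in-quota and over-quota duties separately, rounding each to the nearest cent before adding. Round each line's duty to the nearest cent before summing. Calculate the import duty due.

Line 1 (0195.95.34, Pelon, 1,499 kg, $326,062.48):
Base rate for 0195.95.34 is 4.5% + $0.85/kg.
Additional duty on 0195.95.34 from Pelon: +51.8%. Applied ad valorem rate: 4.5% + 51.8% = 56.3%.
Duty = $326,062.48 × 56.3% + 1,499 × $0.85 = $184,847.33.
Line 2 (2013.85.42, Pelon, 7,285 kg, $1,640,072.05):
Code 2013.85.42 is under a tariff-rate quota (threshold 4,551 kg). In-quota: 4,551 kg at 6%; over-quota: 2,734 kg at 30.5%.
Pro-rata value split: in-quota = $1,640,072.05 × 4,551/7,285 = $1,024,566.63; over-quota = $1,640,072.05 − $1,024,566.63 = $615,505.42.
In-quota duty = $1,024,566.63 × 6% = $61,474.00. Over-quota duty = $615,505.42 × 30.5% = $187,729.15.
Line duty = $61,474.00 + $187,729.15 = $249,203.15.
Total = $184,847.33 + $249,203.15 = $434,050.48.

$434,050.48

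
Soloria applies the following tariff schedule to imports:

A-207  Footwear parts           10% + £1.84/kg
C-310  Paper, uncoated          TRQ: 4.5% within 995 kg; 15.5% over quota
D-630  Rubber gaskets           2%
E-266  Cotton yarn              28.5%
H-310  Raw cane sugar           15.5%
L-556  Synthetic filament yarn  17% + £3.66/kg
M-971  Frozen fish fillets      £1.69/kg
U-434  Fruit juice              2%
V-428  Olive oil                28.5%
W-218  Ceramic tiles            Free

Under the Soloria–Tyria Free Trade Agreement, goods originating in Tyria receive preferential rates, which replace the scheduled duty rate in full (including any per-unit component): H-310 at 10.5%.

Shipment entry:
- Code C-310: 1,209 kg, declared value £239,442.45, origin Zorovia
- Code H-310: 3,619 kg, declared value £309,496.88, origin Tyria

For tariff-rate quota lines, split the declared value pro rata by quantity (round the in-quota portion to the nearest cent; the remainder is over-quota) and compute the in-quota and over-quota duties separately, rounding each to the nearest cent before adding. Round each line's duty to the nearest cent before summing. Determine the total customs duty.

Line 1 (C-310, Zorovia, 1,209 kg, £239,442.45):
Code C-310 is under a tariff-rate quota (threshold 995 kg). In-quota: 995 kg at 4.5%; over-quota: 214 kg at 15.5%.
Pro-rata value split: in-quota = £239,442.45 × 995/1,209 = £197,059.75; over-quota = £239,442.45 − £197,059.75 = £42,382.70.
In-quota duty = £197,059.75 × 4.5% = £8,867.69. Over-quota duty = £42,382.70 × 15.5% = £6,569.32.
Line duty = £8,867.69 + £6,569.32 = £15,437.01.
Line 2 (H-310, Tyria, 3,619 kg, £309,496.88):
Base rate for H-310 is 15.5%.
Origin Tyria qualifies under the Soloria–Tyria agreement and H-310 is covered: preferential rate 10.5% applies instead.
Duty = £309,496.88 × 10.5% = £32,497.17.
Total = £15,437.01 + £32,497.17 = £47,934.18.

£47,934.18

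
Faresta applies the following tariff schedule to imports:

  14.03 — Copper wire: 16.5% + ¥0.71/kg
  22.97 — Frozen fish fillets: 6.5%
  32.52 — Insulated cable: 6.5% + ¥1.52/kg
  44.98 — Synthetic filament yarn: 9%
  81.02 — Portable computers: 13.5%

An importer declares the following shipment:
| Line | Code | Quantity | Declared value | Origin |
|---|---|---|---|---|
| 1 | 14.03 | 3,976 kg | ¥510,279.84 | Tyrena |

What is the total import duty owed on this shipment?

¥87,019.13

Line 1 (14.03, Tyrena, 3,976 kg, ¥510,279.84):
Base rate for 14.03 is 16.5% + ¥0.71/kg.
Duty = ¥510,279.84 × 16.5% + 3,976 × ¥0.71 = ¥87,019.13.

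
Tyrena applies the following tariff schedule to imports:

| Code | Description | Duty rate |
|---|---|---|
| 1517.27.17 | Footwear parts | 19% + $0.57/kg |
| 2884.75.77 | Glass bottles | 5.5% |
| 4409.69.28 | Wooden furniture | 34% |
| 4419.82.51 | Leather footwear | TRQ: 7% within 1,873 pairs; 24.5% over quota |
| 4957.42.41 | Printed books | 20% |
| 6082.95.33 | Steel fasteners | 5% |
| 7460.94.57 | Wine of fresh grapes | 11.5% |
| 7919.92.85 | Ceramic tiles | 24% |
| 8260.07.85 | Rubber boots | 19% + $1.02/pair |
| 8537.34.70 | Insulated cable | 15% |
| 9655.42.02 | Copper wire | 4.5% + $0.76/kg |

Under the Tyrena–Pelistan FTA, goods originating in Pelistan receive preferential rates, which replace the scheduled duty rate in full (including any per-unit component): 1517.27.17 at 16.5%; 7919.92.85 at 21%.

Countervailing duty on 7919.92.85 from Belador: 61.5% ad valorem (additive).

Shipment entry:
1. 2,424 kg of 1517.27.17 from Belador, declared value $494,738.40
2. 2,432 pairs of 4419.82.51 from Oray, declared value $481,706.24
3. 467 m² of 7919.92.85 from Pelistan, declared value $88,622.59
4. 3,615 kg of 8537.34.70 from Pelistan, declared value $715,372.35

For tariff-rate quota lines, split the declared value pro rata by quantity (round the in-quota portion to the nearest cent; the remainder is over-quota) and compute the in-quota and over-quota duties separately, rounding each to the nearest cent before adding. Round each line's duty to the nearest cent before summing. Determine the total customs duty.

Line 1 (1517.27.17, Belador, 2,424 kg, $494,738.40):
Base rate for 1517.27.17 is 19% + $0.57/kg.
1517.27.17 has an FTA preferential rate, but origin Belador is not Pelistan; base rate stands.
Duty = $494,738.40 × 19% + 2,424 × $0.57 = $95,381.98.
Line 2 (4419.82.51, Oray, 2,432 pairs, $481,706.24):
Code 4419.82.51 is under a tariff-rate quota (threshold 1,873 pairs). In-quota: 1,873 pairs at 7%; over-quota: 559 pairs at 24.5%.
Pro-rata value split: in-quota = $481,706.24 × 1,873/2,432 = $370,985.11; over-quota = $481,706.24 − $370,985.11 = $110,721.13.
In-quota duty = $370,985.11 × 7% = $25,968.96. Over-quota duty = $110,721.13 × 24.5% = $27,126.68.
Line duty = $25,968.96 + $27,126.68 = $53,095.64.
Line 3 (7919.92.85, Pelistan, 467 m², $88,622.59):
Base rate for 7919.92.85 is 24%.
Origin Pelistan qualifies under the Tyrena–Pelistan agreement and 7919.92.85 is covered: preferential rate 21% applies instead.
The additional-duty order on 7919.92.85 targets Belador, not Pelistan; it does not apply.
Duty = $88,622.59 × 21% = $18,610.74.
Line 4 (8537.34.70, Pelistan, 3,615 kg, $715,372.35):
Base rate for 8537.34.70 is 15%.
Origin Pelistan is the FTA partner but 8537.34.70 is not on the preference list; base rate stands.
Duty = $715,372.35 × 15% = $107,305.85.
Total = $95,381.98 + $53,095.64 + $18,610.74 + $107,305.85 = $274,394.21.

$274,394.21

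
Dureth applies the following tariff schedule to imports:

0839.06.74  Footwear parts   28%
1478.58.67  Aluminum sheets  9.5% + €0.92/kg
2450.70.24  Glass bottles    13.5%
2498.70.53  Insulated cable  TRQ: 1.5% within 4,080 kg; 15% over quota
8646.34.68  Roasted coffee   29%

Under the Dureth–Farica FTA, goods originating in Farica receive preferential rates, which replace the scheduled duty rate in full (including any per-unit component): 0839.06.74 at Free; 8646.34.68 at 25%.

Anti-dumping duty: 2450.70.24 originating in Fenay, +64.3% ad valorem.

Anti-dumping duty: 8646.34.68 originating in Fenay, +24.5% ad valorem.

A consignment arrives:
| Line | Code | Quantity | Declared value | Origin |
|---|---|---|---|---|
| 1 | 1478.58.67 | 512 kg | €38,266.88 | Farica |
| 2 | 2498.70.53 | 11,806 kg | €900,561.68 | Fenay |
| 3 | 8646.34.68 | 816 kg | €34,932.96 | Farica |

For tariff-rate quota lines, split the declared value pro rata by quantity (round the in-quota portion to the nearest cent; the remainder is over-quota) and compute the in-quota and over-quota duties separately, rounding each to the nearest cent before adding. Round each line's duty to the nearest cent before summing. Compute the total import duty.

€105,908.86

Line 1 (1478.58.67, Farica, 512 kg, €38,266.88):
Base rate for 1478.58.67 is 9.5% + €0.92/kg.
Origin Farica is the FTA partner but 1478.58.67 is not on the preference list; base rate stands.
Duty = €38,266.88 × 9.5% + 512 × €0.92 = €4,106.39.
Line 2 (2498.70.53, Fenay, 11,806 kg, €900,561.68):
Code 2498.70.53 is under a tariff-rate quota (threshold 4,080 kg). In-quota: 4,080 kg at 1.5%; over-quota: 7,726 kg at 15%.
Pro-rata value split: in-quota = €900,561.68 × 4,080/11,806 = €311,222.40; over-quota = €900,561.68 − €311,222.40 = €589,339.28.
In-quota duty = €311,222.40 × 1.5% = €4,668.34. Over-quota duty = €589,339.28 × 15% = €88,400.89.
Line duty = €4,668.34 + €88,400.89 = €93,069.23.
Line 3 (8646.34.68, Farica, 816 kg, €34,932.96):
Base rate for 8646.34.68 is 29%.
Origin Farica qualifies under the Dureth–Farica agreement and 8646.34.68 is covered: preferential rate 25% applies instead.
The additional-duty order on 8646.34.68 targets Fenay, not Farica; it does not apply.
Duty = €34,932.96 × 25% = €8,733.24.
Total = €4,106.39 + €93,069.23 + €8,733.24 = €105,908.86.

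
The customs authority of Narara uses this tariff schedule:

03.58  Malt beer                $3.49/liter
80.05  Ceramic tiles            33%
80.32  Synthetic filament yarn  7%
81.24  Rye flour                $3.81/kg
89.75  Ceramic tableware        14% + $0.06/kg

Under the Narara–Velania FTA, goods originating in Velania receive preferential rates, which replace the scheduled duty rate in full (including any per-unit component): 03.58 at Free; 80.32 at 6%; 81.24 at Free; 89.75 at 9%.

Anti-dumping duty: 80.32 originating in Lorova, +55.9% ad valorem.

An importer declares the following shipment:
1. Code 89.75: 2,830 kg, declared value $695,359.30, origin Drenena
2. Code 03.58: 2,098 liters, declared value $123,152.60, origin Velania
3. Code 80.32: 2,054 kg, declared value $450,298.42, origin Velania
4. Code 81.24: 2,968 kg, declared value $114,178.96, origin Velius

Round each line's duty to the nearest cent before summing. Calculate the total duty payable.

$135,846.09

Line 1 (89.75, Drenena, 2,830 kg, $695,359.30):
Base rate for 89.75 is 14% + $0.06/kg.
89.75 has an FTA preferential rate, but origin Drenena is not Velania; base rate stands.
Duty = $695,359.30 × 14% + 2,830 × $0.06 = $97,520.10.
Line 2 (03.58, Velania, 2,098 liters, $123,152.60):
Base rate for 03.58 is $3.49/liter.
Origin Velania qualifies under the Narara–Velania agreement and 03.58 is covered: preferential rate Free applies instead.
Duty = $123,152.60 × 0% = $0.00.
Line 3 (80.32, Velania, 2,054 kg, $450,298.42):
Base rate for 80.32 is 7%.
Origin Velania qualifies under the Narara–Velania agreement and 80.32 is covered: preferential rate 6% applies instead.
The additional-duty order on 80.32 targets Lorova, not Velania; it does not apply.
Duty = $450,298.42 × 6% = $27,017.91.
Line 4 (81.24, Velius, 2,968 kg, $114,178.96):
Base rate for 81.24 is $3.81/kg.
81.24 has an FTA preferential rate, but origin Velius is not Velania; base rate stands.
Duty = 2,968 × $3.81 = $11,308.08.
Total = $97,520.10 + $0.00 + $27,017.91 + $11,308.08 = $135,846.09.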